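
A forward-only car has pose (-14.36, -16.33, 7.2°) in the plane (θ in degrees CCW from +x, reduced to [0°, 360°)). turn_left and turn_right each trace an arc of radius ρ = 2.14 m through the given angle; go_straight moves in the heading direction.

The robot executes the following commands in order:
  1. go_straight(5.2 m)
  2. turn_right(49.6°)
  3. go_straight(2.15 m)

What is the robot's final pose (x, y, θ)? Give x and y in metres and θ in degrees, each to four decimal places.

set_pose: (x, y, θ) = (-14.3600, -16.3300, 7.2000°), ρ = 2.14
go_straight(5.2): x += 5.2·cos θ, y += 5.2·sin θ → (-9.2010, -15.6783, 7.2000°)
turn_right(49.6°): centre at ρ to the right, rotate −49.6° → (-7.4898, -16.2211, -42.4000° ≡ 317.6000°)
go_straight(2.15): x += 2.15·cos θ, y += 2.15·sin θ → (-5.9021, -17.6708, 317.6000°)

(-5.9021, -17.6708, 317.6000°)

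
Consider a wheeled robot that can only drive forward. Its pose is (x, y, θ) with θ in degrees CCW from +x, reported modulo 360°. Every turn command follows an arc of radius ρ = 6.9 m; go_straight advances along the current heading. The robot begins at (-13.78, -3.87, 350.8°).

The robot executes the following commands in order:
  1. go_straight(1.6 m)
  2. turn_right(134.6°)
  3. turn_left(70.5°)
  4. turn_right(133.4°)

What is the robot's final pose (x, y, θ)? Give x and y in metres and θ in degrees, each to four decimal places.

set_pose: (x, y, θ) = (-13.7800, -3.8700, 350.8000°), ρ = 6.9
go_straight(1.6): x += 1.6·cos θ, y += 1.6·sin θ → (-12.2006, -4.1258, 350.8000°)
turn_right(134.6°): centre at ρ to the right, rotate −134.6° → (-9.2286, -16.5051, 216.2000°)
turn_left(70.5°): centre at ρ to the left, rotate +70.5° → (-11.7624, -24.0559, 286.7000°)
turn_right(133.4°): centre at ρ to the right, rotate −133.4° → (-21.4717, -32.2029, 153.3000°)

(-21.4717, -32.2029, 153.3000°)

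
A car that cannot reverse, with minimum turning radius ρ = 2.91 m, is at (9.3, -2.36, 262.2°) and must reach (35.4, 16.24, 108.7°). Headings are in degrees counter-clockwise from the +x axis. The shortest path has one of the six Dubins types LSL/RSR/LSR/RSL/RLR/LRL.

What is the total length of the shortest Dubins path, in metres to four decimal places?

37.7802 m

Let ψ = atan2(Δy, Δx) = atan2(18.60, 26.10) = 35.4753° be the start→goal bearing.
Normalize: d = |goal − start| / ρ = 32.049493/2.91 = 11.013571, α = (θ_start − ψ) mod 360° = 226.7247° = 3.957092 rad, β = (θ_goal − ψ) mod 360° = 73.2247° = 1.278012 rad.
Common terms: sin α = -0.728068, cos α = -0.685505, sin β = 0.957444, cos β = 0.288620, cos(α−β) = -0.894934, d² = 121.298757. Work in radians in the unit-radius frame; every candidate has L = ρ·(t + p + q).
LSL: p² = 2 + d² − 2cos(α−β) + 2d(sin α − sin β) = 87.961616; p = √p² = 9.378785; φ = atan2(cos β − cos α, d + sin α − sin β) = 0.104052 rad; t = (φ − α) mod 2π = 2.430146 rad, q = (β − φ) mod 2π = 1.173959 rad → L = 2.91·(2.430146 + 9.378785 + 1.173959) = 2.91·12.982890 = 37.780211 m
RSR: p² = 2 + d² − 2cos(α−β) + 2d(sin β − sin α) = 162.215635; p = √p² = 12.736390; φ = atan2(cos α − cos β, d − sin α + sin β) = -0.076558 rad; t = (α − φ) mod 2π = 4.033650 rad, q = (φ − β) mod 2π = 4.928615 rad → L = 2.91·(4.033650 + 12.736390 + 4.928615) = 2.91·21.698656 = 63.143089 m
LSR: p² = d² − 2 + 2cos(α−β) + 2d(sin α + sin β) = 122.561383; p = √p² = 11.070744; φ = atan2(−cos α − cos β, d + sin α + sin β) − atan2(−2, p) = 0.214015 rad; t = (φ − α) mod 2π = 2.540108 rad, q = (φ − β) mod 2π = 5.219189 rad → L = 2.91·(2.540108 + 11.070744 + 5.219189) = 2.91·18.830041 = 54.795420 m
RSL: p² = d² − 2 + 2cos(α−β) − 2d(sin α + sin β) = 112.456392; p = √p² = 10.604546; φ = atan2(cos α + cos β, d − sin α − sin β) − atan2(2, p) = -0.223195 rad; t = (α − φ) mod 2π = 4.180287 rad, q = (β − φ) mod 2π = 1.501206 rad → L = 2.91·(4.180287 + 10.604546 + 1.501206) = 2.91·16.286039 = 47.392373 m
RLR: c = (6 − d² + 2cos(α−β) + 2d(sin α − sin β))/8 = -19.276954, |c| > 1 → infeasible
LRL: c = (6 − d² + 2cos(α−β) − 2d(sin α − sin β))/8 = -9.995202, |c| > 1 → infeasible
Shortest: LSL with L = 37.780211 m ≈ 37.7802 m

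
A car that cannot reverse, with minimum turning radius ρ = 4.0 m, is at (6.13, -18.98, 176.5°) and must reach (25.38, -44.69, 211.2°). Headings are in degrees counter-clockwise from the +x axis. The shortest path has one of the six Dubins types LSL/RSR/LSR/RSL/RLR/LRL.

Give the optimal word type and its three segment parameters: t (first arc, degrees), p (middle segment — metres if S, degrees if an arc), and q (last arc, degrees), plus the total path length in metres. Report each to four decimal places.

LSR: t = 155.5592°, p = 23.9640 m, q = 120.8592°, L = 43.2616 m

Let ψ = atan2(Δy, Δx) = atan2(-25.71, 19.25) = -53.1765° be the start→goal bearing.
Normalize: d = |goal − start| / ρ = 32.118011/4.0 = 8.029503, α = (θ_start − ψ) mod 360° = 229.6765° = 4.008611 rad, β = (θ_goal − ψ) mod 360° = 264.3765° = 4.614240 rad.
Common terms: sin α = -0.762403, cos α = -0.647103, sin β = -0.995187, cos β = -0.097991, cos(α−β) = 0.822144, d² = 64.472912. Work in radians in the unit-radius frame; every candidate has L = ρ·(t + p + q).
LSL: p² = 2 + d² − 2cos(α−β) + 2d(sin α − sin β) = 68.566911; p = √p² = 8.280514; φ = atan2(cos β − cos α, d + sin α − sin β) = 0.066362 rad; t = (φ − α) mod 2π = 2.340937 rad, q = (β − φ) mod 2π = 4.547878 rad → L = 4.0·(2.340937 + 8.280514 + 4.547878) = 4.0·15.169329 = 60.677314 m
RSR: p² = 2 + d² − 2cos(α−β) + 2d(sin β − sin α) = 61.090338; p = √p² = 7.816031; φ = atan2(cos α − cos β, d − sin α + sin β) = -0.070312 rad; t = (α − φ) mod 2π = 4.078923 rad, q = (φ − β) mod 2π = 1.598633 rad → L = 4.0·(4.078923 + 7.816031 + 1.598633) = 4.0·13.493587 = 53.974347 m
LSR: p² = d² − 2 + 2cos(α−β) + 2d(sin α + sin β) = 35.892052; p = √p² = 5.990998; φ = atan2(−cos α − cos β, d + sin α + sin β) − atan2(−2, p) = 0.440446 rad; t = (φ − α) mod 2π = 2.715020 rad, q = (φ − β) mod 2π = 2.109391 rad → L = 4.0·(2.715020 + 5.990998 + 2.109391) = 4.0·10.815409 = 43.261634 m
RSL: p² = d² − 2 + 2cos(α−β) − 2d(sin α + sin β) = 92.342349; p = √p² = 9.609493; φ = atan2(cos α + cos β, d − sin α − sin β) − atan2(2, p) = -0.281182 rad; t = (α − φ) mod 2π = 4.289793 rad, q = (β − φ) mod 2π = 4.895422 rad → L = 4.0·(4.289793 + 9.609493 + 4.895422) = 4.0·18.794707 = 75.178829 m
RLR: c = (6 − d² + 2cos(α−β) + 2d(sin α − sin β))/8 = -6.636292, |c| > 1 → infeasible
LRL: c = (6 − d² + 2cos(α−β) − 2d(sin α − sin β))/8 = -7.570864, |c| > 1 → infeasible
Shortest: LSR with L = 43.261634 m ≈ 43.2616 m
Convert LSR to answer units (arcs ×180/π): t = 2.715020·180/π = 155.5592°, p = ρ·p = 4.0·5.990998 = 23.9640 m, q = 2.109391·180/π = 120.8592°, L = 43.2616 m.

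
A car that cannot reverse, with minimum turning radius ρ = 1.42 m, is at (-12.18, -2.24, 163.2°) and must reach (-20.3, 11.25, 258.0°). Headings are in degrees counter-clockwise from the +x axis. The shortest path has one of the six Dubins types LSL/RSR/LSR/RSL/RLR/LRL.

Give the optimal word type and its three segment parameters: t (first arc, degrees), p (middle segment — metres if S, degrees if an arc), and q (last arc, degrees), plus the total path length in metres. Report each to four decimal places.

Let ψ = atan2(Δy, Δx) = atan2(13.49, -8.12) = 121.0449° be the start→goal bearing.
Normalize: d = |goal − start| / ρ = 15.745301/1.42 = 11.088240, α = (θ_start − ψ) mod 360° = 42.1551° = 0.735746 rad, β = (θ_goal − ψ) mod 360° = 136.9551° = 2.390318 rad.
Common terms: sin α = 0.671140, cos α = 0.741331, sin β = 0.682571, cos β = -0.730819, cos(α−β) = -0.083678, d² = 122.949068. Work in radians in the unit-radius frame; every candidate has L = ρ·(t + p + q).
LSL: p² = 2 + d² − 2cos(α−β) + 2d(sin α − sin β) = 124.862923; p = √p² = 11.174208; φ = atan2(cos β − cos α, d + sin α − sin β) = -0.132129 rad; t = (φ − α) mod 2π = 5.415310 rad, q = (β − φ) mod 2π = 2.522447 rad → L = 1.42·(5.415310 + 11.174208 + 2.522447) = 1.42·19.111965 = 27.138991 m
RSR: p² = 2 + d² − 2cos(α−β) + 2d(sin β − sin α) = 125.369924; p = √p² = 11.196871; φ = atan2(cos α − cos β, d − sin α + sin β) = 0.131860 rad; t = (α − φ) mod 2π = 0.603885 rad, q = (φ − β) mod 2π = 4.024728 rad → L = 1.42·(0.603885 + 11.196871 + 4.024728) = 1.42·15.825484 = 22.472188 m
LSR: p² = d² − 2 + 2cos(α−β) + 2d(sin α + sin β) = 150.802260; p = √p² = 12.280157; φ = atan2(−cos α − cos β, d + sin α + sin β) − atan2(−2, p) = 0.160602 rad; t = (φ − α) mod 2π = 5.708042 rad, q = (φ − β) mod 2π = 4.053470 rad → L = 1.42·(5.708042 + 12.280157 + 4.053470) = 1.42·22.041669 = 31.299169 m
RSL: p² = d² − 2 + 2cos(α−β) − 2d(sin α + sin β) = 90.761164; p = √p² = 9.526865; φ = atan2(cos α + cos β, d − sin α − sin β) − atan2(2, p) = -0.205848 rad; t = (α − φ) mod 2π = 0.941593 rad, q = (β − φ) mod 2π = 2.596166 rad → L = 1.42·(0.941593 + 9.526865 + 2.596166) = 1.42·13.064624 = 18.551767 m
RLR: c = (6 − d² + 2cos(α−β) + 2d(sin α − sin β))/8 = -14.671240, |c| > 1 → infeasible
LRL: c = (6 − d² + 2cos(α−β) − 2d(sin α − sin β))/8 = -14.607865, |c| > 1 → infeasible
Shortest: RSL with L = 18.551767 m ≈ 18.5518 m
Convert RSL to answer units (arcs ×180/π): t = 0.941593·180/π = 53.9493°, p = ρ·p = 1.42·9.526865 = 13.5281 m, q = 2.596166·180/π = 148.7493°, L = 18.5518 m.

RSL: t = 53.9493°, p = 13.5281 m, q = 148.7493°, L = 18.5518 m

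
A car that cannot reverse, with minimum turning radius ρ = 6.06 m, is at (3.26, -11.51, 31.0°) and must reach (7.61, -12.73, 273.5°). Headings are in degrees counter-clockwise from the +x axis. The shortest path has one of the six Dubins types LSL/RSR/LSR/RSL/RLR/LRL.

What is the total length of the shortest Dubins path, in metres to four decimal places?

44.4215 m

Let ψ = atan2(Δy, Δx) = atan2(-1.22, 4.35) = -15.6667° be the start→goal bearing.
Normalize: d = |goal − start| / ρ = 4.517842/6.06 = 0.745519, α = (θ_start − ψ) mod 360° = 46.6667° = 0.814487 rad, β = (θ_goal − ψ) mod 360° = 289.1667° = 5.046911 rad.
Common terms: sin α = 0.727374, cos α = 0.686242, sin β = -0.944568, cos β = 0.328317, cos(α−β) = -0.461749, d² = 0.555798. Work in radians in the unit-radius frame; every candidate has L = ρ·(t + p + q).
LSL: p² = 2 + d² − 2cos(α−β) + 2d(sin α − sin β) = 5.972221; p = √p² = 2.443813; φ = atan2(cos β − cos α, d + sin α − sin β) = -0.146990 rad; t = (φ − α) mod 2π = 5.321708 rad, q = (β − φ) mod 2π = 5.193901 rad → L = 6.06·(5.321708 + 2.443813 + 5.193901) = 6.06·12.959422 = 78.534095 m
RSR: p² = 2 + d² − 2cos(α−β) + 2d(sin β − sin α) = 0.986369; p = √p² = 0.993161; φ = atan2(cos α − cos β, d − sin α + sin β) = 2.772908 rad; t = (α − φ) mod 2π = 4.324765 rad, q = (φ − β) mod 2π = 4.009183 rad → L = 6.06·(4.324765 + 0.993161 + 4.009183) = 6.06·9.327108 = 56.522276 m
LSR: p² = d² − 2 + 2cos(α−β) + 2d(sin α + sin β) = -2.691543 < 0 → infeasible
RSL: p² = d² − 2 + 2cos(α−β) − 2d(sin α + sin β) = -2.043855 < 0 → infeasible
RLR: c = (6 − d² + 2cos(α−β) + 2d(sin α − sin β))/8 = 0.876704; p = 2π − arccos c = 5.781356 rad; φ = atan2(cos α − cos β, d − sin α + sin β) = 2.772908 rad; t = (α − φ + p/2) mod 2π = 0.932257 rad, q = (α − β − t + p) mod 2π = 0.616675 rad → L = 6.06·(0.932257 + 5.781356 + 0.616675) = 6.06·7.330288 = 44.421544 m
LRL: c = (6 − d² + 2cos(α−β) − 2d(sin α − sin β))/8 = 0.253472; p = 2π − arccos c = 4.968657 rad; φ = atan2(cos β − cos α, d + sin α − sin β) = -0.146990 rad; t = (φ − α + p/2) mod 2π = 1.522851 rad, q = (β − α − t + p) mod 2π = 1.395044 rad → L = 6.06·(1.522851 + 4.968657 + 1.395044) = 6.06·7.886552 = 47.792507 m
Shortest: RLR with L = 44.421544 m ≈ 44.4215 m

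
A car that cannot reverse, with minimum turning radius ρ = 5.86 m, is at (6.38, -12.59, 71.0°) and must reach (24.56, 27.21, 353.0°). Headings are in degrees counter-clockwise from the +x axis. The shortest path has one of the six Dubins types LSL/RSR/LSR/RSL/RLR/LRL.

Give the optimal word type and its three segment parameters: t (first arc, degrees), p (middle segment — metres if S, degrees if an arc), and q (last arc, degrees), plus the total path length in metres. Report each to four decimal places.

Let ψ = atan2(Δy, Δx) = atan2(39.80, 18.18) = 65.4498° be the start→goal bearing.
Normalize: d = |goal − start| / ρ = 43.755598/5.86 = 7.466826, α = (θ_start − ψ) mod 360° = 5.5502° = 0.096869 rad, β = (θ_goal − ψ) mod 360° = 287.5502° = 5.018697 rad.
Common terms: sin α = 0.096717, cos α = 0.995312, sin β = -0.953453, cos β = 0.301541, cos(α−β) = 0.207912, d² = 55.753486. Work in radians in the unit-radius frame; every candidate has L = ρ·(t + p + q).
LSL: p² = 2 + d² − 2cos(α−β) + 2d(sin α − sin β) = 73.020542; p = √p² = 8.545206; φ = atan2(cos β − cos α, d + sin α − sin β) = -0.081278 rad; t = (φ − α) mod 2π = 6.105039 rad, q = (β − φ) mod 2π = 5.099975 rad → L = 5.86·(6.105039 + 8.545206 + 5.099975) = 5.86·19.750220 = 115.736287 m
RSR: p² = 2 + d² − 2cos(α−β) + 2d(sin β − sin α) = 41.654783; p = √p² = 6.454052; φ = atan2(cos α − cos β, d − sin α + sin β) = 0.107702 rad; t = (α − φ) mod 2π = 6.272352 rad, q = (φ − β) mod 2π = 1.372190 rad → L = 5.86·(6.272352 + 6.454052 + 1.372190) = 5.86·14.098594 = 82.617760 m
LSR: p² = d² − 2 + 2cos(α−β) + 2d(sin α + sin β) = 41.375109; p = √p² = 6.432349; φ = atan2(−cos α − cos β, d + sin α + sin β) − atan2(−2, p) = 0.107720 rad; t = (φ − α) mod 2π = 0.010852 rad, q = (φ − β) mod 2π = 1.372209 rad → L = 5.86·(0.010852 + 6.432349 + 1.372209) = 5.86·7.815409 = 45.798296 m
RSL: p² = d² − 2 + 2cos(α−β) − 2d(sin α + sin β) = 66.963509; p = √p² = 8.183123; φ = atan2(cos α + cos β, d − sin α − sin β) − atan2(2, p) = -0.085144 rad; t = (α − φ) mod 2π = 0.182013 rad, q = (β − φ) mod 2π = 5.103841 rad → L = 5.86·(0.182013 + 8.183123 + 5.103841) = 5.86·13.468977 = 78.928205 m
RLR: c = (6 − d² + 2cos(α−β) + 2d(sin α − sin β))/8 = -4.206848, |c| > 1 → infeasible
LRL: c = (6 − d² + 2cos(α−β) − 2d(sin α − sin β))/8 = -8.127568, |c| > 1 → infeasible
Shortest: LSR with L = 45.798296 m ≈ 45.7983 m
Convert LSR to answer units (arcs ×180/π): t = 0.010852·180/π = 0.6218°, p = ρ·p = 5.86·6.432349 = 37.6936 m, q = 1.372209·180/π = 78.6218°, L = 45.7983 m.

LSR: t = 0.6218°, p = 37.6936 m, q = 78.6218°, L = 45.7983 m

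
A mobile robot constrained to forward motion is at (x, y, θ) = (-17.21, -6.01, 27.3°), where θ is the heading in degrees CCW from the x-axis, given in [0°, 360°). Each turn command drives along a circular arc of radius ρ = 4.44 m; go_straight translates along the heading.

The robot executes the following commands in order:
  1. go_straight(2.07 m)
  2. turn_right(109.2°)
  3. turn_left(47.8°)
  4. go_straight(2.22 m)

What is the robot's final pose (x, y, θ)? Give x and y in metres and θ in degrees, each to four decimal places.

(-5.1937, -12.6761, 325.9000°)

set_pose: (x, y, θ) = (-17.2100, -6.0100, 27.3000°), ρ = 4.44
go_straight(2.07): x += 2.07·cos θ, y += 2.07·sin θ → (-15.3706, -5.0606, 27.3000°)
turn_right(109.2°): centre at ρ to the right, rotate −109.2° → (-8.9385, -8.3805, -81.9000° ≡ 278.1000°)
turn_left(47.8°): centre at ρ to the left, rotate +47.8° → (-7.0320, -11.4314, 325.9000°)
go_straight(2.22): x += 2.22·cos θ, y += 2.22·sin θ → (-5.1937, -12.6761, 325.9000°)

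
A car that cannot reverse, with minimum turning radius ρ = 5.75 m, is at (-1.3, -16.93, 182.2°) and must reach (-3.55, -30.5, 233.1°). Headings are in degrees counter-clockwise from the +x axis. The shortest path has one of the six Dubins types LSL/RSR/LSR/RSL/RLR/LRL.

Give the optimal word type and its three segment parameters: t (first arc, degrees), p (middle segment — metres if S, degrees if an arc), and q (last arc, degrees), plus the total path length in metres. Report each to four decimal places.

RLR: t = 66.5016°, p = 263.2543°, q = 145.8527°, L = 47.7304 m

Let ψ = atan2(Δy, Δx) = atan2(-13.57, -2.25) = -99.4144° be the start→goal bearing.
Normalize: d = |goal − start| / ρ = 13.755268/5.75 = 2.392221, α = (θ_start − ψ) mod 360° = 281.6144° = 4.915098 rad, β = (θ_goal − ψ) mod 360° = 332.5144° = 5.803471 rad.
Common terms: sin α = -0.979525, cos α = 0.201324, sin β = -0.461526, cos β = 0.887127, cos(α−β) = 0.630676, d² = 5.722719. Work in radians in the unit-radius frame; every candidate has L = ρ·(t + p + q).
LSL: p² = 2 + d² − 2cos(α−β) + 2d(sin α − sin β) = 3.983032; p = √p² = 1.995754; φ = atan2(cos β − cos α, d + sin α − sin β) = 0.350781 rad; t = (φ − α) mod 2π = 1.718868 rad, q = (β − φ) mod 2π = 5.452690 rad → L = 5.75·(1.718868 + 1.995754 + 5.452690) = 5.75·9.167311 = 52.712041 m
RSR: p² = 2 + d² − 2cos(α−β) + 2d(sin β − sin α) = 8.939703; p = √p² = 2.989934; φ = atan2(cos α − cos β, d − sin α + sin β) = -0.231431 rad; t = (α − φ) mod 2π = 5.146529 rad, q = (φ − β) mod 2π = 0.248283 rad → L = 5.75·(5.146529 + 2.989934 + 0.248283) = 5.75·8.384746 = 48.212291 m
LSR: p² = d² − 2 + 2cos(α−β) + 2d(sin α + sin β) = -1.910551 < 0 → infeasible
RSL: p² = d² − 2 + 2cos(α−β) − 2d(sin α + sin β) = 11.878692; p = √p² = 3.446548; φ = atan2(cos α + cos β, d − sin α − sin β) − atan2(2, p) = -0.249135 rad; t = (α − φ) mod 2π = 5.164233 rad, q = (β − φ) mod 2π = 6.052606 rad → L = 5.75·(5.164233 + 3.446548 + 6.052606) = 5.75·14.663387 = 84.314478 m
RLR: c = (6 − d² + 2cos(α−β) + 2d(sin α − sin β))/8 = -0.117463; p = 2π − arccos c = 4.594654 rad; φ = atan2(cos α − cos β, d − sin α + sin β) = -0.231431 rad; t = (α − φ + p/2) mod 2π = 1.160671 rad, q = (α − β − t + p) mod 2π = 2.545611 rad → L = 5.75·(1.160671 + 4.594654 + 2.545611) = 5.75·8.300936 = 47.730383 m
LRL: c = (6 − d² + 2cos(α−β) − 2d(sin α − sin β))/8 = 0.502121; p = 2π − arccos c = 5.238439 rad; φ = atan2(cos β − cos α, d + sin α − sin β) = 0.350781 rad; t = (φ − α + p/2) mod 2π = 4.338087 rad, q = (β − α − t + p) mod 2π = 1.788724 rad → L = 5.75·(4.338087 + 5.238439 + 1.788724) = 5.75·11.365250 = 65.350186 m
Shortest: RLR with L = 47.730383 m ≈ 47.7304 m
Convert RLR to answer units (arcs ×180/π): t = 1.160671·180/π = 66.5016°, p = 4.594654·180/π = 263.2543°, q = 2.545611·180/π = 145.8527°, L = 47.7304 m.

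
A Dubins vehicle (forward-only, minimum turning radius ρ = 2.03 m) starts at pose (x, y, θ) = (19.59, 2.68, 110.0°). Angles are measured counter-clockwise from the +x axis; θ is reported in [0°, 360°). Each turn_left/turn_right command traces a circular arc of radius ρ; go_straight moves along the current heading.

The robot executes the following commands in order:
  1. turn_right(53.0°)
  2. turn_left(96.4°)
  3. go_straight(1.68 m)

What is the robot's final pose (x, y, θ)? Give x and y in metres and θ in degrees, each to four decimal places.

(17.4993, 8.1529, 153.4000°)

set_pose: (x, y, θ) = (19.5900, 2.6800, 110.0000°), ρ = 2.03
turn_right(53.0°): centre at ρ to the right, rotate −53.0° → (19.7951, 4.4799, 57.0000°)
turn_left(96.4°): centre at ρ to the left, rotate +96.4° → (19.0015, 7.4007, 153.4000°)
go_straight(1.68): x += 1.68·cos θ, y += 1.68·sin θ → (17.4993, 8.1529, 153.4000°)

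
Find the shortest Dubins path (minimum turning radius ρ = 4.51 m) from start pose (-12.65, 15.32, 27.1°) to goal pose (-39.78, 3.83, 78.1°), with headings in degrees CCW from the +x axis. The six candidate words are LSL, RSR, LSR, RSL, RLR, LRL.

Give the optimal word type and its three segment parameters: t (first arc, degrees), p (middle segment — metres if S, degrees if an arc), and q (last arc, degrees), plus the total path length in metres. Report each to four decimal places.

Let ψ = atan2(Δy, Δx) = atan2(-11.49, -27.13) = -157.0465° be the start→goal bearing.
Normalize: d = |goal − start| / ρ = 29.462807/4.51 = 6.532773, α = (θ_start − ψ) mod 360° = 184.1465° = 3.213964 rad, β = (θ_goal − ψ) mod 360° = 235.1465° = 4.104081 rad.
Common terms: sin α = -0.072308, cos α = -0.997382, sin β = -0.820616, cos β = -0.571479, cos(α−β) = 0.629320, d² = 42.677125. Work in radians in the unit-radius frame; every candidate has L = ρ·(t + p + q).
LSL: p² = 2 + d² − 2cos(α−β) + 2d(sin α − sin β) = 53.195547; p = √p² = 7.293528; φ = atan2(cos β − cos α, d + sin α − sin β) = 0.058428 rad; t = (φ − α) mod 2π = 3.127650 rad, q = (β − φ) mod 2π = 4.045654 rad → L = 4.51·(3.127650 + 7.293528 + 4.045654) = 4.51·14.466831 = 65.245408 m
RSR: p² = 2 + d² − 2cos(α−β) + 2d(sin β − sin α) = 33.641423; p = √p² = 5.800123; φ = atan2(cos α − cos β, d − sin α + sin β) = -0.073496 rad; t = (α − φ) mod 2π = 3.287460 rad, q = (φ − β) mod 2π = 2.105608 rad → L = 4.51·(3.287460 + 5.800123 + 2.105608) = 4.51·11.193190 = 50.481287 m
LSR: p² = d² − 2 + 2cos(α−β) + 2d(sin α + sin β) = 30.269225; p = √p² = 5.501747; φ = atan2(−cos α − cos β, d + sin α + sin β) − atan2(−2, p) = 0.619984 rad; t = (φ − α) mod 2π = 3.689206 rad, q = (φ − β) mod 2π = 2.799088 rad → L = 4.51·(3.689206 + 5.501747 + 2.799088) = 4.51·11.990041 = 54.075086 m
RSL: p² = d² − 2 + 2cos(α−β) − 2d(sin α + sin β) = 53.602308; p = √p² = 7.321360; φ = atan2(cos α + cos β, d − sin α − sin β) − atan2(2, p) = -0.474880 rad; t = (α − φ) mod 2π = 3.688843 rad, q = (β − φ) mod 2π = 4.578961 rad → L = 4.51·(3.688843 + 7.321360 + 4.578961) = 4.51·15.589164 = 70.307131 m
RLR: c = (6 − d² + 2cos(α−β) + 2d(sin α − sin β))/8 = -3.205178, |c| > 1 → infeasible
LRL: c = (6 − d² + 2cos(α−β) − 2d(sin α − sin β))/8 = -5.649443, |c| > 1 → infeasible
Shortest: RSR with L = 50.481287 m ≈ 50.4813 m
Convert RSR to answer units (arcs ×180/π): t = 3.287460·180/π = 188.3576°, p = ρ·p = 4.51·5.800123 = 26.1586 m, q = 2.105608·180/π = 120.6424°, L = 50.4813 m.

RSR: t = 188.3576°, p = 26.1586 m, q = 120.6424°, L = 50.4813 m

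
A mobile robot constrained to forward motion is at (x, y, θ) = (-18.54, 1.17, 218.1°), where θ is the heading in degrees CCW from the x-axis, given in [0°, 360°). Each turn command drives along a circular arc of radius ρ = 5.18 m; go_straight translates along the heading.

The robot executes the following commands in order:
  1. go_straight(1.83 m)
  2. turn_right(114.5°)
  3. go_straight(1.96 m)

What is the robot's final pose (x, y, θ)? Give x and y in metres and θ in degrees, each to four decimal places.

(-28.6720, 4.8042, 103.6000°)

set_pose: (x, y, θ) = (-18.5400, 1.1700, 218.1000°), ρ = 5.18
go_straight(1.83): x += 1.83·cos θ, y += 1.83·sin θ → (-19.9801, 0.0408, 218.1000°)
turn_right(114.5°): centre at ρ to the right, rotate −114.5° → (-28.2111, 2.8991, 103.6000°)
go_straight(1.96): x += 1.96·cos θ, y += 1.96·sin θ → (-28.6720, 4.8042, 103.6000°)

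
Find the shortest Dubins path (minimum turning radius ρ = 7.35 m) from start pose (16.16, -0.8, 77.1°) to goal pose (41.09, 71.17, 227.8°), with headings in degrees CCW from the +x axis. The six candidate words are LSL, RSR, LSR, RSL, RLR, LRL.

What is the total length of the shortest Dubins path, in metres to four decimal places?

Let ψ = atan2(Δy, Δx) = atan2(71.97, 24.93) = 70.8942° be the start→goal bearing.
Normalize: d = |goal − start| / ρ = 76.165516/7.35 = 10.362655, α = (θ_start − ψ) mod 360° = 6.2058° = 0.108312 rad, β = (θ_goal − ψ) mod 360° = 156.9058° = 2.738523 rad.
Common terms: sin α = 0.108100, cos α = 0.994140, sin β = 0.392244, cos β = -0.919861, cos(α−β) = -0.872069, d² = 107.384623. Work in radians in the unit-radius frame; every candidate has L = ρ·(t + p + q).
LSL: p² = 2 + d² − 2cos(α−β) + 2d(sin α − sin β) = 105.239786; p = √p² = 10.258644; φ = atan2(cos β − cos α, d + sin α − sin β) = -0.187674 rad; t = (φ − α) mod 2π = 5.987200 rad, q = (β − φ) mod 2π = 2.926197 rad → L = 7.35·(5.987200 + 10.258644 + 2.926197) = 7.35·19.172041 = 140.914501 m
RSR: p² = 2 + d² − 2cos(α−β) + 2d(sin β − sin α) = 117.017738; p = √p² = 10.817474; φ = atan2(cos α − cos β, d − sin α + sin β) = 0.177873 rad; t = (α − φ) mod 2π = 6.213624 rad, q = (φ − β) mod 2π = 3.722535 rad → L = 7.35·(6.213624 + 10.817474 + 3.722535) = 7.35·20.753633 = 152.539204 m
LSR: p² = d² − 2 + 2cos(α−β) + 2d(sin α + sin β) = 114.010269; p = √p² = 10.677559; φ = atan2(−cos α − cos β, d + sin α + sin β) − atan2(−2, p) = 0.178325 rad; t = (φ − α) mod 2π = 0.070014 rad, q = (φ − β) mod 2π = 3.722988 rad → L = 7.35·(0.070014 + 10.677559 + 3.722988) = 7.35·14.470561 = 106.358624 m
RSL: p² = d² − 2 + 2cos(α−β) − 2d(sin α + sin β) = 93.270700; p = √p² = 9.657676; φ = atan2(cos α + cos β, d − sin α − sin β) − atan2(2, p) = -0.196671 rad; t = (α − φ) mod 2π = 0.304983 rad, q = (β − φ) mod 2π = 2.935194 rad → L = 7.35·(0.304983 + 9.657676 + 2.935194) = 7.35·12.897852 = 94.799216 m
RLR: c = (6 − d² + 2cos(α−β) + 2d(sin α − sin β))/8 = -13.627217, |c| > 1 → infeasible
LRL: c = (6 − d² + 2cos(α−β) − 2d(sin α − sin β))/8 = -12.154973, |c| > 1 → infeasible
Shortest: RSL with L = 94.799216 m ≈ 94.7992 m

94.7992 m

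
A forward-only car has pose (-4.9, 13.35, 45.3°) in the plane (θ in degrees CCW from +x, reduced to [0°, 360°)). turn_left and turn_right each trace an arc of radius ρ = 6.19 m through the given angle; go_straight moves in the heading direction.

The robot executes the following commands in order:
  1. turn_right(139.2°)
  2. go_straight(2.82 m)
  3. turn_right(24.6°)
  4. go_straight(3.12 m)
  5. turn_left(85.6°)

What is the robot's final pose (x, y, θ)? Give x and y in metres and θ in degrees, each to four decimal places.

(5.3368, -7.6639, 327.1000°)

set_pose: (x, y, θ) = (-4.9000, 13.3500, 45.3000°), ρ = 6.19
turn_right(139.2°): centre at ρ to the right, rotate −139.2° → (5.6755, 8.5750, -93.9000° ≡ 266.1000°)
go_straight(2.82): x += 2.82·cos θ, y += 2.82·sin θ → (5.4837, 5.7615, 266.1000°)
turn_right(24.6°): centre at ρ to the right, rotate −24.6° → (4.7479, 3.2289, 241.5000°)
go_straight(3.12): x += 3.12·cos θ, y += 3.12·sin θ → (3.2592, 0.4870, 241.5000°)
turn_left(85.6°): centre at ρ to the left, rotate +85.6° → (5.3368, -7.6639, 327.1000°)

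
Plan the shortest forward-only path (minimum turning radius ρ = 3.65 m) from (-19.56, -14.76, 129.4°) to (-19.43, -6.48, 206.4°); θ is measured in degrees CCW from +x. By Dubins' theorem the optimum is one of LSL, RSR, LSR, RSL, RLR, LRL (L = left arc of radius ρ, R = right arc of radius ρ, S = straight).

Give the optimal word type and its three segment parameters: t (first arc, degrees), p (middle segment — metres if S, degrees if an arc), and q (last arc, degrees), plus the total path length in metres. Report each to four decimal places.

Let ψ = atan2(Δy, Δx) = atan2(8.28, 0.13) = 89.1005° be the start→goal bearing.
Normalize: d = |goal − start| / ρ = 8.281020/3.65 = 2.268773, α = (θ_start − ψ) mod 360° = 40.2995° = 0.703359 rad, β = (θ_goal − ψ) mod 360° = 117.2995° = 2.047262 rad.
Common terms: sin α = 0.646783, cos α = 0.762674, sin β = 0.888621, cos β = -0.458642, cos(α−β) = 0.224951, d² = 5.147330. Work in radians in the unit-radius frame; every candidate has L = ρ·(t + p + q).
LSL: p² = 2 + d² − 2cos(α−β) + 2d(sin α − sin β) = 5.600076; p = √p² = 2.366448; φ = atan2(cos β − cos α, d + sin α − sin β) = -0.542287 rad; t = (φ − α) mod 2π = 5.037539 rad, q = (β − φ) mod 2π = 2.589550 rad → L = 3.65·(5.037539 + 2.366448 + 2.589550) = 3.65·9.993537 = 36.476409 m
RSR: p² = 2 + d² − 2cos(α−β) + 2d(sin β − sin α) = 7.794779; p = √p² = 2.791913; φ = atan2(cos α − cos β, d − sin α + sin β) = 0.452758 rad; t = (α − φ) mod 2π = 0.250601 rad, q = (φ − β) mod 2π = 4.688681 rad → L = 3.65·(0.250601 + 2.791913 + 4.688681) = 3.65·7.731195 = 28.218862 m
LSR: p² = d² − 2 + 2cos(α−β) + 2d(sin α + sin β) = 10.564199; p = √p² = 3.250261; φ = atan2(−cos α − cos β, d + sin α + sin β) − atan2(−2, p) = 0.471868 rad; t = (φ − α) mod 2π = 6.051694 rad, q = (φ − β) mod 2π = 4.707791 rad → L = 3.65·(6.051694 + 3.250261 + 4.707791) = 3.65·14.009747 = 51.135575 m
RSL: p² = d² − 2 + 2cos(α−β) − 2d(sin α + sin β) = -3.369735 < 0 → infeasible
RLR: c = (6 − d² + 2cos(α−β) + 2d(sin α − sin β))/8 = 0.025653; p = 2π − arccos c = 4.738044 rad; φ = atan2(cos α − cos β, d − sin α + sin β) = 0.452758 rad; t = (α − φ + p/2) mod 2π = 2.619623 rad, q = (α − β − t + p) mod 2π = 0.774518 rad → L = 3.65·(2.619623 + 4.738044 + 0.774518) = 3.65·8.132185 = 29.682476 m
LRL: c = (6 − d² + 2cos(α−β) − 2d(sin α − sin β))/8 = 0.299991; p = 2π − arccos c = 5.017072 rad; φ = atan2(cos β − cos α, d + sin α − sin β) = -0.542287 rad; t = (φ − α + p/2) mod 2π = 1.262889 rad, q = (β − α − t + p) mod 2π = 5.098086 rad → L = 3.65·(1.262889 + 5.017072 + 5.098086) = 3.65·11.378047 = 41.529871 m
Shortest: RSR with L = 28.218862 m ≈ 28.2189 m
Convert RSR to answer units (arcs ×180/π): t = 0.250601·180/π = 14.3584°, p = ρ·p = 3.65·2.791913 = 10.1905 m, q = 4.688681·180/π = 268.6416°, L = 28.2189 m.

RSR: t = 14.3584°, p = 10.1905 m, q = 268.6416°, L = 28.2189 m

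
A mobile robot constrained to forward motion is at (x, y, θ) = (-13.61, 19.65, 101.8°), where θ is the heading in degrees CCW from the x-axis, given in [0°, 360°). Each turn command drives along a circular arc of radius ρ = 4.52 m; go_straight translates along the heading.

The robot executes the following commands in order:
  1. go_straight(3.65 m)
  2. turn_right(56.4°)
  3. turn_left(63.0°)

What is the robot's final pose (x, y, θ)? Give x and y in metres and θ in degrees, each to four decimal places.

(-12.0797, 31.9214, 108.4000°)

set_pose: (x, y, θ) = (-13.6100, 19.6500, 101.8000°), ρ = 4.52
go_straight(3.65): x += 3.65·cos θ, y += 3.65·sin θ → (-14.3564, 23.2229, 101.8000°)
turn_right(56.4°): centre at ρ to the right, rotate −56.4° → (-13.1503, 27.3209, 45.4000°)
turn_left(63.0°): centre at ρ to the left, rotate +63.0° → (-12.0797, 31.9214, 108.4000°)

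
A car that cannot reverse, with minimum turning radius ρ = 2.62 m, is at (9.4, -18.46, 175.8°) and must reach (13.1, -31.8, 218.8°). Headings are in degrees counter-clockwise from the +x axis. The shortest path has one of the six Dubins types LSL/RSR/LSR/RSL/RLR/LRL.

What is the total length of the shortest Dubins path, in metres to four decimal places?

18.5281 m

Let ψ = atan2(Δy, Δx) = atan2(-13.34, 3.70) = -74.4980° be the start→goal bearing.
Normalize: d = |goal − start| / ρ = 13.843612/2.62 = 5.283821, α = (θ_start − ψ) mod 360° = 250.2980° = 4.368525 rad, β = (θ_goal − ψ) mod 360° = 293.2980° = 5.119017 rad.
Common terms: sin α = -0.941459, cos α = -0.337127, sin β = -0.918460, cos β = 0.395514, cos(α−β) = 0.731354, d² = 27.918769. Work in radians in the unit-radius frame; every candidate has L = ρ·(t + p + q).
LSL: p² = 2 + d² − 2cos(α−β) + 2d(sin α − sin β) = 28.213015; p = √p² = 5.311593; φ = atan2(cos β − cos α, d + sin α − sin β) = 0.138374 rad; t = (φ − α) mod 2π = 2.053034 rad, q = (β − φ) mod 2π = 4.980643 rad → L = 2.62·(2.053034 + 5.311593 + 4.980643) = 2.62·12.345269 = 32.344606 m
RSR: p² = 2 + d² − 2cos(α−β) + 2d(sin β − sin α) = 28.699109; p = √p² = 5.357155; φ = atan2(cos α − cos β, d − sin α + sin β) = -0.137189 rad; t = (α − φ) mod 2π = 4.505714 rad, q = (φ − β) mod 2π = 1.026979 rad → L = 2.62·(4.505714 + 5.357155 + 1.026979) = 2.62·10.889849 = 28.531403 m
LSR: p² = d² − 2 + 2cos(α−β) + 2d(sin α + sin β) = 7.726518; p = √p² = 2.779661; φ = atan2(−cos α − cos β, d + sin α + sin β) − atan2(−2, p) = 0.606651 rad; t = (φ − α) mod 2π = 2.521311 rad, q = (φ − β) mod 2π = 1.770819 rad → L = 2.62·(2.521311 + 2.779661 + 1.770819) = 2.62·7.071792 = 18.528094 m
RSL: p² = d² − 2 + 2cos(α−β) − 2d(sin α + sin β) = 47.036436; p = √p² = 6.858311; φ = atan2(cos α + cos β, d − sin α − sin β) − atan2(2, p) = -0.275575 rad; t = (α − φ) mod 2π = 4.644100 rad, q = (β − φ) mod 2π = 5.394592 rad → L = 2.62·(4.644100 + 6.858311 + 5.394592) = 2.62·16.897004 = 44.270150 m
RLR: c = (6 − d² + 2cos(α−β) + 2d(sin α − sin β))/8 = -2.587389, |c| > 1 → infeasible
LRL: c = (6 − d² + 2cos(α−β) − 2d(sin α − sin β))/8 = -2.526627, |c| > 1 → infeasible
Shortest: LSR with L = 18.528094 m ≈ 18.5281 m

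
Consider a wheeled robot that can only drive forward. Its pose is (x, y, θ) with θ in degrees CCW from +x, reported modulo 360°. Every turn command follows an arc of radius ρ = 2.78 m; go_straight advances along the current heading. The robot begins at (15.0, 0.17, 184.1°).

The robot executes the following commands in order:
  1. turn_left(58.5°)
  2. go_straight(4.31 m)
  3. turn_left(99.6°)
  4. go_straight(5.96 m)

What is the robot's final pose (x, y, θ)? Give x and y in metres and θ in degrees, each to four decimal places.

set_pose: (x, y, θ) = (15.0000, 0.1700, 184.1000°), ρ = 2.78
turn_left(58.5°): centre at ρ to the left, rotate +58.5° → (12.7306, -1.3235, 242.6000°)
go_straight(4.31): x += 4.31·cos θ, y += 4.31·sin θ → (10.7472, -5.1500, 242.6000°)
turn_left(99.6°): centre at ρ to the left, rotate +99.6° → (12.3655, -9.0763, 342.2000°)
go_straight(5.96): x += 5.96·cos θ, y += 5.96·sin θ → (18.0402, -10.8982, 342.2000°)

(18.0402, -10.8982, 342.2000°)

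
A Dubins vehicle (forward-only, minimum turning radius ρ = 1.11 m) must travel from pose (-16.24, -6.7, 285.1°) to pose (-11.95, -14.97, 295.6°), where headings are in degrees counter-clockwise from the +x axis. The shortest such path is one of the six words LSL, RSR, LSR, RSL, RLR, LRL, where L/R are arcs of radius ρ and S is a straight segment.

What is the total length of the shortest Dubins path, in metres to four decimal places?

Let ψ = atan2(Δy, Δx) = atan2(-8.27, 4.29) = -62.5823° be the start→goal bearing.
Normalize: d = |goal − start| / ρ = 9.316491/1.11 = 8.393235, α = (θ_start − ψ) mod 360° = 347.6823° = 6.068201 rad, β = (θ_goal − ψ) mod 360° = 358.1823° = 6.251461 rad.
Common terms: sin α = -0.213332, cos α = 0.976980, sin β = -0.031719, cos β = 0.999497, cos(α−β) = 0.983255, d² = 70.446392. Work in radians in the unit-radius frame; every candidate has L = ρ·(t + p + q).
LSL: p² = 2 + d² − 2cos(α−β) + 2d(sin α − sin β) = 67.431247; p = √p² = 8.211653; φ = atan2(cos β − cos α, d + sin α − sin β) = 0.002742 rad; t = (φ − α) mod 2π = 0.217726 rad, q = (β − φ) mod 2π = 6.248719 rad → L = 1.11·(0.217726 + 8.211653 + 6.248719) = 1.11·14.678098 = 16.292689 m
RSR: p² = 2 + d² − 2cos(α−β) + 2d(sin β − sin α) = 73.528518; p = √p² = 8.574877; φ = atan2(cos α − cos β, d − sin α + sin β) = -0.002626 rad; t = (α − φ) mod 2π = 6.070827 rad, q = (φ − β) mod 2π = 0.029099 rad → L = 1.11·(6.070827 + 8.574877 + 0.029099) = 1.11·14.674803 = 16.289031 m
LSR: p² = d² − 2 + 2cos(α−β) + 2d(sin α + sin β) = 66.299357; p = √p² = 8.142442; φ = atan2(−cos α − cos β, d + sin α + sin β) − atan2(−2, p) = 0.002888 rad; t = (φ − α) mod 2π = 0.217872 rad, q = (φ − β) mod 2π = 0.034613 rad → L = 1.11·(0.217872 + 8.142442 + 0.034613) = 1.11·8.394926 = 9.318368 m
RSL: p² = d² − 2 + 2cos(α−β) − 2d(sin α + sin β) = 74.526448; p = √p² = 8.632870; φ = atan2(cos α + cos β, d − sin α − sin β) − atan2(2, p) = -0.002724 rad; t = (α − φ) mod 2π = 6.070925 rad, q = (β − φ) mod 2π = 6.254185 rad → L = 1.11·(6.070925 + 8.632870 + 6.254185) = 1.11·20.957980 = 23.263358 m
RLR: c = (6 − d² + 2cos(α−β) + 2d(sin α − sin β))/8 = -8.191065, |c| > 1 → infeasible
LRL: c = (6 − d² + 2cos(α−β) − 2d(sin α − sin β))/8 = -7.428906, |c| > 1 → infeasible
Shortest: LSR with L = 9.318368 m ≈ 9.3184 m

9.3184 m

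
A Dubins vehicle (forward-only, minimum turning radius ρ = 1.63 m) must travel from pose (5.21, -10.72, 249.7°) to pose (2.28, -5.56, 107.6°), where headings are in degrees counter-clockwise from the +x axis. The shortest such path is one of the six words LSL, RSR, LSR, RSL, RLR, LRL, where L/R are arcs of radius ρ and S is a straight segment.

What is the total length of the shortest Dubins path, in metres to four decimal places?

Let ψ = atan2(Δy, Δx) = atan2(5.16, -2.93) = 119.5892° be the start→goal bearing.
Normalize: d = |goal − start| / ρ = 5.933844/1.63 = 3.640395, α = (θ_start − ψ) mod 360° = 130.1108° = 2.270862 rad, β = (θ_goal − ψ) mod 360° = 348.0108° = 6.073935 rad.
Common terms: sin α = 0.764800, cos α = -0.644268, sin β = -0.207727, cos β = 0.978187, cos(α−β) = -0.789084, d² = 13.252475. Work in radians in the unit-radius frame; every candidate has L = ρ·(t + p + q).
LSL: p² = 2 + d² − 2cos(α−β) + 2d(sin α − sin β) = 23.911407; p = √p² = 4.889929; φ = atan2(cos β − cos α, d + sin α − sin β) = 0.338206 rad; t = (φ − α) mod 2π = 4.350529 rad, q = (β − φ) mod 2π = 5.735729 rad → L = 1.63·(4.350529 + 4.889929 + 5.735729) = 1.63·14.976187 = 24.411185 m
RSR: p² = 2 + d² − 2cos(α−β) + 2d(sin β − sin α) = 9.749879; p = √p² = 3.122480; φ = atan2(cos α − cos β, d − sin α + sin β) = -0.546388 rad; t = (α − φ) mod 2π = 2.817250 rad, q = (φ − β) mod 2π = 5.946048 rad → L = 1.63·(2.817250 + 3.122480 + 5.946048) = 1.63·11.885778 = 19.373818 m
LSR: p² = d² − 2 + 2cos(α−β) + 2d(sin α + sin β) = 13.730236; p = √p² = 3.705433; φ = atan2(−cos α − cos β, d + sin α + sin β) − atan2(−2, p) = 0.415553 rad; t = (φ − α) mod 2π = 4.427876 rad, q = (φ − β) mod 2π = 0.624804 rad → L = 1.63·(4.427876 + 3.705433 + 0.624804) = 1.63·8.758113 = 14.275724 m
RSL: p² = d² − 2 + 2cos(α−β) − 2d(sin α + sin β) = 5.618377; p = √p² = 2.370312; φ = atan2(cos α + cos β, d − sin α − sin β) − atan2(2, p) = -0.592989 rad; t = (α − φ) mod 2π = 2.863851 rad, q = (β − φ) mod 2π = 0.383738 rad → L = 1.63·(2.863851 + 2.370312 + 0.383738) = 1.63·5.617900 = 9.157177 m
RLR: c = (6 − d² + 2cos(α−β) + 2d(sin α − sin β))/8 = -0.218735; p = 2π − arccos c = 4.491871 rad; φ = atan2(cos α − cos β, d − sin α + sin β) = -0.546388 rad; t = (α − φ + p/2) mod 2π = 5.063186 rad, q = (α − β − t + p) mod 2π = 1.908798 rad → L = 1.63·(5.063186 + 4.491871 + 1.908798) = 1.63·11.463855 = 18.686084 m
LRL: c = (6 − d² + 2cos(α−β) − 2d(sin α − sin β))/8 = -1.988926, |c| > 1 → infeasible
Shortest: RSL with L = 9.157177 m ≈ 9.1572 m

9.1572 m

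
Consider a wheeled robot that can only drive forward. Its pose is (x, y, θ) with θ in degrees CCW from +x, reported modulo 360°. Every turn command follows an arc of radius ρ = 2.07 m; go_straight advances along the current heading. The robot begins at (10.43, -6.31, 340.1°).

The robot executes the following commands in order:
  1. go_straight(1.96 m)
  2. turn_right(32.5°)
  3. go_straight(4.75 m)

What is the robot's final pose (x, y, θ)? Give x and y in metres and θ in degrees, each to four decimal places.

(16.1066, -11.4239, 307.6000°)

set_pose: (x, y, θ) = (10.4300, -6.3100, 340.1000°), ρ = 2.07
go_straight(1.96): x += 1.96·cos θ, y += 1.96·sin θ → (12.2730, -6.9771, 340.1000°)
turn_right(32.5°): centre at ρ to the right, rotate −32.5° → (13.2084, -7.6605, 307.6000°)
go_straight(4.75): x += 4.75·cos θ, y += 4.75·sin θ → (16.1066, -11.4239, 307.6000°)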